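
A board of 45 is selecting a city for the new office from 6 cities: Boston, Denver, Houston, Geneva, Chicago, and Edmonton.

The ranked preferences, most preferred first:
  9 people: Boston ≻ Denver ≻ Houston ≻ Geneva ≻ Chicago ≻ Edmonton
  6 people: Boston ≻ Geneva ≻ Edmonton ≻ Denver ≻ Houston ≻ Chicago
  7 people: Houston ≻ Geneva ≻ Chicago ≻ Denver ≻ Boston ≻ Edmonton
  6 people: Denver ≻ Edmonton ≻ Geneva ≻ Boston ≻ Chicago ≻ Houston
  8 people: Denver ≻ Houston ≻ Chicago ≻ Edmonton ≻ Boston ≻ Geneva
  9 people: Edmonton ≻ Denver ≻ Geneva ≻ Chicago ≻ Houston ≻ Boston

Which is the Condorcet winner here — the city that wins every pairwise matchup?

Denver vs Boston: 30–15
Denver vs Houston: 38–7
Denver vs Geneva: 32–13
Denver vs Chicago: 38–7
Denver vs Edmonton: 30–15
Denver beats every other city.

Denver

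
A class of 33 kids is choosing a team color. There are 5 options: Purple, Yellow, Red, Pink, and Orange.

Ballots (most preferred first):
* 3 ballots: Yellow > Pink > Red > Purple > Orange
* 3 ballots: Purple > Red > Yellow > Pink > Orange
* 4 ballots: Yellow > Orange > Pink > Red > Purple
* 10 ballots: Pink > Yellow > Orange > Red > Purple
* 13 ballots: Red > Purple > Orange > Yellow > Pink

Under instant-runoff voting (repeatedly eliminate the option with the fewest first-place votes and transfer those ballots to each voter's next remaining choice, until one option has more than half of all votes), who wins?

Round 1: Purple 3, Yellow 7, Red 13, Pink 10, Orange 0. Orange eliminated.
Round 2: Purple 3, Yellow 7, Red 13, Pink 10. Purple eliminated.
Round 3: Yellow 7, Red 16, Pink 10. Yellow eliminated.
Round 4: Red 16, Pink 17. Pink has a majority (≥17).

Pink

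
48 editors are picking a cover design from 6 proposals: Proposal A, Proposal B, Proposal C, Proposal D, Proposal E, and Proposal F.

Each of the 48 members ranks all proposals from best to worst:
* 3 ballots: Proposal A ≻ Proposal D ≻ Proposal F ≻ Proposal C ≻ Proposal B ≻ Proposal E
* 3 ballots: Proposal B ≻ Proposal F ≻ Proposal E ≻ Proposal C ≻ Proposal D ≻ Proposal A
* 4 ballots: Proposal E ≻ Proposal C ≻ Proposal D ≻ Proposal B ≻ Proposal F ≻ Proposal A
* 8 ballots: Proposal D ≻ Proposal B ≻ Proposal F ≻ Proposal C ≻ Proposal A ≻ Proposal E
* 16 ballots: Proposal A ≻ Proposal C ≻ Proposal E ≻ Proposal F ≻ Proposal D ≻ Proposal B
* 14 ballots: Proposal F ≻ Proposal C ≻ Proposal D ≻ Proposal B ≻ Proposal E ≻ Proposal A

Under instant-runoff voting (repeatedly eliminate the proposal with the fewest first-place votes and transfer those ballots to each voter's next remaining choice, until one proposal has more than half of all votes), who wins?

Proposal F

Round 1: Proposal A 19, Proposal B 3, Proposal C 0, Proposal D 8, Proposal E 4, Proposal F 14. Proposal C eliminated.
Round 2: Proposal A 19, Proposal B 3, Proposal D 8, Proposal E 4, Proposal F 14. Proposal B eliminated.
Round 3: Proposal A 19, Proposal D 8, Proposal E 4, Proposal F 17. Proposal E eliminated.
Round 4: Proposal A 19, Proposal D 12, Proposal F 17. Proposal D eliminated.
Round 5: Proposal A 19, Proposal F 29. Proposal F has a majority (≥25).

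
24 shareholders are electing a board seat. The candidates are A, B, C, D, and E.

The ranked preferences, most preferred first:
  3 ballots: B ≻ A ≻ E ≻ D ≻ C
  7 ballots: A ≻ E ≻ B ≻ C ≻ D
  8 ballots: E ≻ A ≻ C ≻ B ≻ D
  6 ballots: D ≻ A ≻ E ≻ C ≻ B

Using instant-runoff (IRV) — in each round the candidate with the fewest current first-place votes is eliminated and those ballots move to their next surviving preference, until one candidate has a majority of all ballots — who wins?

Round 1: A 7, B 3, C 0, D 6, E 8. C eliminated.
Round 2: A 7, B 3, D 6, E 8. B eliminated.
Round 3: A 10, D 6, E 8. D eliminated.
Round 4: A 16, E 8. A has a majority (≥13).

A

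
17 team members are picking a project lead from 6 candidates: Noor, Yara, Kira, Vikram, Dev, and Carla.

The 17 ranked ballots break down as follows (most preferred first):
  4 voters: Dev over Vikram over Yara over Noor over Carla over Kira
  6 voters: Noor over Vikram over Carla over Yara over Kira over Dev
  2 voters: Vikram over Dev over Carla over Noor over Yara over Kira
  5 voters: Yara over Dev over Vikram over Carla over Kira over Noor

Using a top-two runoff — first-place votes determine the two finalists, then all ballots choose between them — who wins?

Yara

Round 1 first-place votes: Noor 6, Yara 5, Kira 0, Vikram 2, Dev 4, Carla 0. Noor and Yara advance.
Runoff: Noor is ranked above Yara on 8 ballots, Yara above Noor on 9.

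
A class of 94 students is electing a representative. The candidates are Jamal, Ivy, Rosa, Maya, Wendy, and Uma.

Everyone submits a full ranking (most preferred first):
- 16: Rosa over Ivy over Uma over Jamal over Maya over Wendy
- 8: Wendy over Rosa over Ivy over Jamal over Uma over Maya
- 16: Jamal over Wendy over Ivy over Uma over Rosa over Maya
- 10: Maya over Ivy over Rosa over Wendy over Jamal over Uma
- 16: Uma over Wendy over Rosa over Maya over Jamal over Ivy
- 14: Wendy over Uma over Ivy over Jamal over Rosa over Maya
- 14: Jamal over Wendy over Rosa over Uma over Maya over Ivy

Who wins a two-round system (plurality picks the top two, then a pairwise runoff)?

Round 1 first-place votes: Jamal 30, Ivy 0, Rosa 16, Maya 10, Wendy 22, Uma 16. Jamal and Wendy advance.
Runoff: Jamal is ranked above Wendy on 46 ballots, Wendy above Jamal on 48.

Wendy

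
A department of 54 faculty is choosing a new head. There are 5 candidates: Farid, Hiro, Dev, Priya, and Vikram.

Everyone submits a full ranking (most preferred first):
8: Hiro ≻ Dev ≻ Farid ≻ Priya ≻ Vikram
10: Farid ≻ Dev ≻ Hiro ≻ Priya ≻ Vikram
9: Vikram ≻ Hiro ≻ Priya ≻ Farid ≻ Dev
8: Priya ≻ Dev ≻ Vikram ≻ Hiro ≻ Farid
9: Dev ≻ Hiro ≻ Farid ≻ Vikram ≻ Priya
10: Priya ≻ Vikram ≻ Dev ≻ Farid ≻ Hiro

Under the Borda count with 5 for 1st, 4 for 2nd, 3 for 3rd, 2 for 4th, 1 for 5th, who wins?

Dev

Farid: 8×3 + 10×5 + 9×2 + 8×1 + 9×3 + 10×2 = 147
Hiro: 8×5 + 10×3 + 9×4 + 8×2 + 9×4 + 10×1 = 168
Dev: 8×4 + 10×4 + 9×1 + 8×4 + 9×5 + 10×3 = 188
Priya: 8×2 + 10×2 + 9×3 + 8×5 + 9×1 + 10×5 = 162
Vikram: 8×1 + 10×1 + 9×5 + 8×3 + 9×2 + 10×4 = 145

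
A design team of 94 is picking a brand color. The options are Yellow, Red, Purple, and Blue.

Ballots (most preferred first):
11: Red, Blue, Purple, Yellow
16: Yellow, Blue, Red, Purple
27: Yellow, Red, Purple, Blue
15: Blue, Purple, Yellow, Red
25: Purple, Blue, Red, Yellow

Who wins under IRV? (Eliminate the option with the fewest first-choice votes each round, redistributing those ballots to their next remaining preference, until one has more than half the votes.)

Blue

Round 1: Yellow 43, Red 11, Purple 25, Blue 15. Red eliminated.
Round 2: Yellow 43, Purple 25, Blue 26. Purple eliminated.
Round 3: Yellow 43, Blue 51. Blue has a majority (≥48).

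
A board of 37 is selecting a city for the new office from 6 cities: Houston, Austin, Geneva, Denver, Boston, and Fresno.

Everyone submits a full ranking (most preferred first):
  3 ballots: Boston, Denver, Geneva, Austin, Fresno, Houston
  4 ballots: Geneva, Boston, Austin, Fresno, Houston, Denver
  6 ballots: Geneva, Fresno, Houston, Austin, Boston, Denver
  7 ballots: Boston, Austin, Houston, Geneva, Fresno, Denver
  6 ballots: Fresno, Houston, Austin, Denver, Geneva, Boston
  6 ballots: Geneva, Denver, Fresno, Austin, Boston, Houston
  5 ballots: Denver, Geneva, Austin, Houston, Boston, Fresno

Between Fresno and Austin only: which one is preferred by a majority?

Fresno is ranked above Austin on 18 ballots; Austin above Fresno on 19.

Austin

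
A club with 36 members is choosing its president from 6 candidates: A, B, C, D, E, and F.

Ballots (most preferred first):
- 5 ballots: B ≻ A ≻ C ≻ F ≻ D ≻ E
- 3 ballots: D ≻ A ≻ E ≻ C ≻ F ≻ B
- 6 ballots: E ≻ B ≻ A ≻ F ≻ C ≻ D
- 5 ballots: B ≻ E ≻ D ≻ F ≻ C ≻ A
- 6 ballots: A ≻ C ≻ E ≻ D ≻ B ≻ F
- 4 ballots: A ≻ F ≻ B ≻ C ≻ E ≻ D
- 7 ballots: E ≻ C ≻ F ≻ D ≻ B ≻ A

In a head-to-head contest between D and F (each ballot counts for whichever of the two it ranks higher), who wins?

D is ranked above F on 14 ballots; F above D on 22.

F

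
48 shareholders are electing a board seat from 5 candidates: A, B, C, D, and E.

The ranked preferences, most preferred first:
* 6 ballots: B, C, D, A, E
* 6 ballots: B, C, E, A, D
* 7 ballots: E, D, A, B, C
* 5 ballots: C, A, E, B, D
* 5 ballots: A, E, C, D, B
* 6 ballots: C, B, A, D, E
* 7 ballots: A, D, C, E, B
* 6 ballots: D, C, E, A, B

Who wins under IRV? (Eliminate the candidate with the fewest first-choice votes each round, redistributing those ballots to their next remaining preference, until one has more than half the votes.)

C

Round 1: A 12, B 12, C 11, D 6, E 7. D eliminated.
Round 2: A 12, B 12, C 17, E 7. E eliminated.
Round 3: A 19, B 12, C 17. B eliminated.
Round 4: A 19, C 29. C has a majority (≥25).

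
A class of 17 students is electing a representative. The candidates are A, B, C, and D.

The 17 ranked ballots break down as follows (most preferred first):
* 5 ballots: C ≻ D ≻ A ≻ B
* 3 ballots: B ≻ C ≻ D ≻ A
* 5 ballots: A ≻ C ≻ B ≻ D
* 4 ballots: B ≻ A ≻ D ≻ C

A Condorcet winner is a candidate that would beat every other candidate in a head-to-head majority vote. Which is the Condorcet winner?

A vs B: 10–7
A vs C: 9–8
A vs D: 9–8
A beats every other candidate.

A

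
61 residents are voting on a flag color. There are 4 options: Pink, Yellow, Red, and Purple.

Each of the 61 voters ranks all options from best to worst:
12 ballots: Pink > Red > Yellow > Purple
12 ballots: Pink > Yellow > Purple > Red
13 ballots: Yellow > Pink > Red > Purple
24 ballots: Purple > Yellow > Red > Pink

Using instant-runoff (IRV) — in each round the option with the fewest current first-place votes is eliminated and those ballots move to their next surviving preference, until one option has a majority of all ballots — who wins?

Pink

Round 1: Pink 24, Yellow 13, Red 0, Purple 24. Red eliminated.
Round 2: Pink 24, Yellow 13, Purple 24. Yellow eliminated.
Round 3: Pink 37, Purple 24. Pink has a majority (≥31).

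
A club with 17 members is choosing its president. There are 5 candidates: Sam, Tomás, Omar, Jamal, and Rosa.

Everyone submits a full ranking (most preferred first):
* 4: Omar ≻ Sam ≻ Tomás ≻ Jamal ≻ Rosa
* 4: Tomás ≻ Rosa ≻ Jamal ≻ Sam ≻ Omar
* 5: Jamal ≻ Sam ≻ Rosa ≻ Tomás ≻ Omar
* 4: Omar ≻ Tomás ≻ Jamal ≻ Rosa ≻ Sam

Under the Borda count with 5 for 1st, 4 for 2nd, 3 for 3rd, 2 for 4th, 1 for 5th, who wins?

Sam: 4×4 + 4×2 + 5×4 + 4×1 = 48
Tomás: 4×3 + 4×5 + 5×2 + 4×4 = 58
Omar: 4×5 + 4×1 + 5×1 + 4×5 = 49
Jamal: 4×2 + 4×3 + 5×5 + 4×3 = 57
Rosa: 4×1 + 4×4 + 5×3 + 4×2 = 43

Tomás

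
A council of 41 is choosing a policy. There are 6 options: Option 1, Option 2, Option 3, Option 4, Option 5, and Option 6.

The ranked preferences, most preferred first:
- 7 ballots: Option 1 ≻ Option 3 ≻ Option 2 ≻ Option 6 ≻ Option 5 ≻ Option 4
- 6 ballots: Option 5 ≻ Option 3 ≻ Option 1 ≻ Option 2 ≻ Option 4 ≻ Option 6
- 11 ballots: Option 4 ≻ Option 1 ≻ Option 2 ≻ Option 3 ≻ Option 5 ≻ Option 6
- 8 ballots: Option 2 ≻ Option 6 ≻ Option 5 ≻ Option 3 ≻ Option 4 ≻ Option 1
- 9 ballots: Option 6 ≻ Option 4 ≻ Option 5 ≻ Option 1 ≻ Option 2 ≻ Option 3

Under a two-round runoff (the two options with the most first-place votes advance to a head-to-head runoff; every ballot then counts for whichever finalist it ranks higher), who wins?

Round 1 first-place votes: Option 1 7, Option 2 8, Option 3 0, Option 4 11, Option 5 6, Option 6 9. Option 4 and Option 6 advance.
Runoff: Option 4 is ranked above Option 6 on 17 ballots, Option 6 above Option 4 on 24.

Option 6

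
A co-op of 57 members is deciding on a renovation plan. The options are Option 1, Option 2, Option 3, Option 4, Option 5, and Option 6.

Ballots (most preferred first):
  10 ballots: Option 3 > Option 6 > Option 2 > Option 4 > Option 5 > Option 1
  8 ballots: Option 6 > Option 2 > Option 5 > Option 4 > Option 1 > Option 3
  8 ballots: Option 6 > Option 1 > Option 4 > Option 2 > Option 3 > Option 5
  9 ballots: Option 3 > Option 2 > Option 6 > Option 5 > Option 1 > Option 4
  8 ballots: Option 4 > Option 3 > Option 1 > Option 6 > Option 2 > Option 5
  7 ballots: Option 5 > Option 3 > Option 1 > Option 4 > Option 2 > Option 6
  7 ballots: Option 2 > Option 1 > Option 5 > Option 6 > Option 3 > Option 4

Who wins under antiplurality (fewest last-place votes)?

Option 2

Last-place votes: Option 1 10, Option 2 0, Option 3 8, Option 4 16, Option 5 16, Option 6 7.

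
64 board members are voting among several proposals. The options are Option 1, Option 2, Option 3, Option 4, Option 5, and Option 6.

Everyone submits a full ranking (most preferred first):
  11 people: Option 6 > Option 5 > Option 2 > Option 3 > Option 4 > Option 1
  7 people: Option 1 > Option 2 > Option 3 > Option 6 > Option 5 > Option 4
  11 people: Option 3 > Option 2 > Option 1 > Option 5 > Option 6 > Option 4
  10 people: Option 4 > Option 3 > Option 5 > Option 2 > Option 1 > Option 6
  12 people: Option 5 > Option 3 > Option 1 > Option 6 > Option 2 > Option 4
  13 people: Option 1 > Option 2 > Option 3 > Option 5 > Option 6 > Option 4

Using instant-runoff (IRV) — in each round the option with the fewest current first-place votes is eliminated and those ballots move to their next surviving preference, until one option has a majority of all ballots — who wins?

Round 1: Option 1 20, Option 2 0, Option 3 11, Option 4 10, Option 5 12, Option 6 11. Option 2 eliminated.
Round 2: Option 1 20, Option 3 11, Option 4 10, Option 5 12, Option 6 11. Option 4 eliminated.
Round 3: Option 1 20, Option 3 21, Option 5 12, Option 6 11. Option 6 eliminated.
Round 4: Option 1 20, Option 3 21, Option 5 23. Option 1 eliminated.
Round 5: Option 3 41, Option 5 23. Option 3 has a majority (≥33).

Option 3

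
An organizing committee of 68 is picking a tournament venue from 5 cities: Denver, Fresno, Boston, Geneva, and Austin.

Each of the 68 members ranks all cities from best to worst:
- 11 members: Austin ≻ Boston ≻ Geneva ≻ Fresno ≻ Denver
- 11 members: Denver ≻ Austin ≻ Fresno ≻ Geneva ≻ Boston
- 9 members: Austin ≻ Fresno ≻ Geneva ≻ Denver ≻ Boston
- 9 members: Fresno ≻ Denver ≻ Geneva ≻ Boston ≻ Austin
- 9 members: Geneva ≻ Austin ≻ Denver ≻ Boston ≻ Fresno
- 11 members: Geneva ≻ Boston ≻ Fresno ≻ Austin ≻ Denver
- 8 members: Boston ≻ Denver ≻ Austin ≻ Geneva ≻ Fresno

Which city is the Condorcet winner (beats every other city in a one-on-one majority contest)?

Austin vs Denver: 40–28
Austin vs Fresno: 48–20
Austin vs Boston: 40–28
Austin vs Geneva: 39–29
Austin beats every other city.

Austin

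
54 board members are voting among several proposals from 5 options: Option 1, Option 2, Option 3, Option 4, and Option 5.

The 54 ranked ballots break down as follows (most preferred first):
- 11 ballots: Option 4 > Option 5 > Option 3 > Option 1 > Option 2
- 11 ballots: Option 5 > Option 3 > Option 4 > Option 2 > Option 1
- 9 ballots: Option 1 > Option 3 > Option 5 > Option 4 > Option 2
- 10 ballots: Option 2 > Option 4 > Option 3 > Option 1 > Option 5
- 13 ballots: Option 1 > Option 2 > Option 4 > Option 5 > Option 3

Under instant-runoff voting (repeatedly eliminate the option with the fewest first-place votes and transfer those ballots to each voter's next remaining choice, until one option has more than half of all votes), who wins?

Option 4

Round 1: Option 1 22, Option 2 10, Option 3 0, Option 4 11, Option 5 11. Option 3 eliminated.
Round 2: Option 1 22, Option 2 10, Option 4 11, Option 5 11. Option 2 eliminated.
Round 3: Option 1 22, Option 4 21, Option 5 11. Option 5 eliminated.
Round 4: Option 1 22, Option 4 32. Option 4 has a majority (≥28).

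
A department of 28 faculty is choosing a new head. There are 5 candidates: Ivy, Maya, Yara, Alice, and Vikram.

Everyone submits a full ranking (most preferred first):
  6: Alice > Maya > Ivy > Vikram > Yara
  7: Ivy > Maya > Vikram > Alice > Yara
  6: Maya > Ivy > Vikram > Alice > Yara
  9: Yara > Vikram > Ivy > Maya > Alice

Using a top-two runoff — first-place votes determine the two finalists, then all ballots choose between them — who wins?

Ivy

Round 1 first-place votes: Ivy 7, Maya 6, Yara 9, Alice 6, Vikram 0. Yara and Ivy advance.
Runoff: Yara is ranked above Ivy on 9 ballots, Ivy above Yara on 19.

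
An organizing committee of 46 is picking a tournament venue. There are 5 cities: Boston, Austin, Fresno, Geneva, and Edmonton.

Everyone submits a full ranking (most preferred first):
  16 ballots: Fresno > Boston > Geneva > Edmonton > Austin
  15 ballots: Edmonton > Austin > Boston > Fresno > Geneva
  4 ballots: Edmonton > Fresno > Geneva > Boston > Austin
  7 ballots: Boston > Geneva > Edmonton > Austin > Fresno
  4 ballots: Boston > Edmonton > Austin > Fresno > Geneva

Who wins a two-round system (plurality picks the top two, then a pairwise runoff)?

Round 1 first-place votes: Boston 11, Austin 0, Fresno 16, Geneva 0, Edmonton 19. Edmonton and Fresno advance.
Runoff: Edmonton is ranked above Fresno on 30 ballots, Fresno above Edmonton on 16.

Edmonton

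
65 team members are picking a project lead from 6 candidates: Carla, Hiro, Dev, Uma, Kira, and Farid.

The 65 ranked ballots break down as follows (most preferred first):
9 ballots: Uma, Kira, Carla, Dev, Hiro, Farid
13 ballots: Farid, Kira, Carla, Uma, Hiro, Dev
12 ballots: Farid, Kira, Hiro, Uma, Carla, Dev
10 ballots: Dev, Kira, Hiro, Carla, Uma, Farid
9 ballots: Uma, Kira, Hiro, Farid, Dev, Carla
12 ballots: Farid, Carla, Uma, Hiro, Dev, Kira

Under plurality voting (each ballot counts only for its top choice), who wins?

Farid

First-place votes: Carla 0, Hiro 0, Dev 10, Uma 18, Kira 0, Farid 37.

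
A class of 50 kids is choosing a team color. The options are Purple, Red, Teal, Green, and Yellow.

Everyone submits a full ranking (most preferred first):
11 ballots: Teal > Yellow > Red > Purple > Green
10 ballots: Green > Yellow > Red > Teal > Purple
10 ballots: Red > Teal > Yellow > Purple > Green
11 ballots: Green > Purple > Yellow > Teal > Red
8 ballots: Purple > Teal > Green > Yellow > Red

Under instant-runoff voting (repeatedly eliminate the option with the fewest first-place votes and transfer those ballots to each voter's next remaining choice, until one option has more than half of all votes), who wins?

Round 1: Purple 8, Red 10, Teal 11, Green 21, Yellow 0. Yellow eliminated.
Round 2: Purple 8, Red 10, Teal 11, Green 21. Purple eliminated.
Round 3: Red 10, Teal 19, Green 21. Red eliminated.
Round 4: Teal 29, Green 21. Teal has a majority (≥26).

Teal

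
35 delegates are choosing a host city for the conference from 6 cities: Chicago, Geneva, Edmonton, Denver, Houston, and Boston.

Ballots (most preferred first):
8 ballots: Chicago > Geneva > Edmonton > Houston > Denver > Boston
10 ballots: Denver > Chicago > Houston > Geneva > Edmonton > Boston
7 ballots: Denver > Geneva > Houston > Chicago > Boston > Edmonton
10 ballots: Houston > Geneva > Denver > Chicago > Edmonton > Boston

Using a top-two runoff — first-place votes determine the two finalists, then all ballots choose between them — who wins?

Round 1 first-place votes: Chicago 8, Geneva 0, Edmonton 0, Denver 17, Houston 10, Boston 0. Denver and Houston advance.
Runoff: Denver is ranked above Houston on 17 ballots, Houston above Denver on 18.

Houston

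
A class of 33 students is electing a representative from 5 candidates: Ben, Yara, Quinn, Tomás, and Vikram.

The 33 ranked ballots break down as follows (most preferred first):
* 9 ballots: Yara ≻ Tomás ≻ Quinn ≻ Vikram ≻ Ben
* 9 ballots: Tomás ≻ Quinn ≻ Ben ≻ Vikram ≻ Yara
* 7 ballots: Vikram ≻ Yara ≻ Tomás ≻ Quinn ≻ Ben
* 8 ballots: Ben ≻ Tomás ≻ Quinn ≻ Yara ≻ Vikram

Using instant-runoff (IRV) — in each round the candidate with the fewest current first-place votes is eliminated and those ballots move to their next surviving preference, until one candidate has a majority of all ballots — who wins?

Round 1: Ben 8, Yara 9, Quinn 0, Tomás 9, Vikram 7. Quinn eliminated.
Round 2: Ben 8, Yara 9, Tomás 9, Vikram 7. Vikram eliminated.
Round 3: Ben 8, Yara 16, Tomás 9. Ben eliminated.
Round 4: Yara 16, Tomás 17. Tomás has a majority (≥17).

Tomás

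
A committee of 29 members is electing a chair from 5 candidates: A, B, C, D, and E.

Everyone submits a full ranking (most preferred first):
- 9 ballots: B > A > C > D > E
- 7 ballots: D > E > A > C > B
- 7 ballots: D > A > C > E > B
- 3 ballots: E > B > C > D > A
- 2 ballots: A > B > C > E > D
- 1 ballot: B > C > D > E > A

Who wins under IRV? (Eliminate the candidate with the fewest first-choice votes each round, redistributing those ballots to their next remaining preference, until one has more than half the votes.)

Round 1: A 2, B 10, C 0, D 14, E 3. C eliminated.
Round 2: A 2, B 10, D 14, E 3. A eliminated.
Round 3: B 12, D 14, E 3. E eliminated.
Round 4: B 15, D 14. B has a majority (≥15).

B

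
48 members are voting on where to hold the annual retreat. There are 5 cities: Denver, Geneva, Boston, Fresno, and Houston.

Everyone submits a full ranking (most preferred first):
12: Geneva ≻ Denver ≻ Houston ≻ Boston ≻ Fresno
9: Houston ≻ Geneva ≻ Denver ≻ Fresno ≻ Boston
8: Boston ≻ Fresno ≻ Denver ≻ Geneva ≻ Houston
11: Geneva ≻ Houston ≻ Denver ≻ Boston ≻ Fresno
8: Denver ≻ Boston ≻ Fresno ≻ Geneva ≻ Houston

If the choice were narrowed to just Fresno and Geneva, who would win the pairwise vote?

Geneva

Fresno is ranked above Geneva on 16 ballots; Geneva above Fresno on 32.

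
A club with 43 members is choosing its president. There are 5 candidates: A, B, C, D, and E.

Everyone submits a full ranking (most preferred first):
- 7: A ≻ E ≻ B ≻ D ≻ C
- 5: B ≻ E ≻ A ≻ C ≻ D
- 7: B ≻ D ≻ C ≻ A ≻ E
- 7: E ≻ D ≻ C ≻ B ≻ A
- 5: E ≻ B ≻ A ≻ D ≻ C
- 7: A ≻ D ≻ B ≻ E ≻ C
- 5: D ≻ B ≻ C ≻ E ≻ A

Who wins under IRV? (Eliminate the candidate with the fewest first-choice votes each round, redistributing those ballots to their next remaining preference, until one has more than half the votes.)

B

Round 1: A 14, B 12, C 0, D 5, E 12. C eliminated.
Round 2: A 14, B 12, D 5, E 12. D eliminated.
Round 3: A 14, B 17, E 12. E eliminated.
Round 4: A 14, B 29. B has a majority (≥22).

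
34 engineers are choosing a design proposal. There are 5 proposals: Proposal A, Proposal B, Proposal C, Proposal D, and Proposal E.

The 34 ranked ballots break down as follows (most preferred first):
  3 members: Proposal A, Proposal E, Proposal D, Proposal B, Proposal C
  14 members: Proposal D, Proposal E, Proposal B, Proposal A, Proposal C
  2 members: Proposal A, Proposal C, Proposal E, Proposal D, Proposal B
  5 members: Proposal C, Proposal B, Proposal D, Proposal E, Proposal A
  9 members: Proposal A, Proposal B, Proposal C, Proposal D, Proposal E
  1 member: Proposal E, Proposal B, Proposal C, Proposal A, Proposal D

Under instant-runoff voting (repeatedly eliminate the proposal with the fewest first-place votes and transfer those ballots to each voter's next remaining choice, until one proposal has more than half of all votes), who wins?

Proposal D

Round 1: Proposal A 14, Proposal B 0, Proposal C 5, Proposal D 14, Proposal E 1. Proposal B eliminated.
Round 2: Proposal A 14, Proposal C 5, Proposal D 14, Proposal E 1. Proposal E eliminated.
Round 3: Proposal A 14, Proposal C 6, Proposal D 14. Proposal C eliminated.
Round 4: Proposal A 15, Proposal D 19. Proposal D has a majority (≥18).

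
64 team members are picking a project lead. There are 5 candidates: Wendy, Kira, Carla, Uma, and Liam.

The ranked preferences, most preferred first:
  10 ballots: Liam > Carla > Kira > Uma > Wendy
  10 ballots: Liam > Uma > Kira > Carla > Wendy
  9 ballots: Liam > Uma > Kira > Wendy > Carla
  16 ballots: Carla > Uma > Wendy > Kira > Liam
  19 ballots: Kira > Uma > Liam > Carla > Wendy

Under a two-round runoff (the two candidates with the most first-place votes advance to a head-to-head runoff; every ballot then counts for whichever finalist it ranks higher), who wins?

Round 1 first-place votes: Wendy 0, Kira 19, Carla 16, Uma 0, Liam 29. Liam and Kira advance.
Runoff: Liam is ranked above Kira on 29 ballots, Kira above Liam on 35.

Kira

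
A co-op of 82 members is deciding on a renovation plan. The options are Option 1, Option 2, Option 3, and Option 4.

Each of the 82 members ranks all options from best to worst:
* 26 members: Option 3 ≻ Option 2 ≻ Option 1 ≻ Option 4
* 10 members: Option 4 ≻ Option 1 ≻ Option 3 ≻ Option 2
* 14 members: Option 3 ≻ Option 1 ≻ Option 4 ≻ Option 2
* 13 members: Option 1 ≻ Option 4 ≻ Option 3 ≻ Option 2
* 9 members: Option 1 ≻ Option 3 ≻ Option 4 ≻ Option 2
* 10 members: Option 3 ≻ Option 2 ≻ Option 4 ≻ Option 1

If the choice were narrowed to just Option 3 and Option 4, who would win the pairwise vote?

Option 3

Option 3 is ranked above Option 4 on 59 ballots; Option 4 above Option 3 on 23.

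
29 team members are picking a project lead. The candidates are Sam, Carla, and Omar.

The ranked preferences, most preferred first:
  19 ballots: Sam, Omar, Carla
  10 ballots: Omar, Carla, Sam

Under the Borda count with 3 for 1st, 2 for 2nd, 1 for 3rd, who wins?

Omar

Sam: 19×3 + 10×1 = 67
Carla: 19×1 + 10×2 = 39
Omar: 19×2 + 10×3 = 68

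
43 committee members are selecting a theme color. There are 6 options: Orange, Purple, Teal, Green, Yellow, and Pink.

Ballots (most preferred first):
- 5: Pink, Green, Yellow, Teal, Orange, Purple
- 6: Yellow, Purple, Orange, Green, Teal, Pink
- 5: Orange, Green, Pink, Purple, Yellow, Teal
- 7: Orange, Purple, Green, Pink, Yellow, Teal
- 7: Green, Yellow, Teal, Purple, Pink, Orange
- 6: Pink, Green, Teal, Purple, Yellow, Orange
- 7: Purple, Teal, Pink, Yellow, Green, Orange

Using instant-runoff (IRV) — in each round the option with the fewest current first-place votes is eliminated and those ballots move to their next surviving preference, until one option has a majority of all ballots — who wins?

Purple

Round 1: Orange 12, Purple 7, Teal 0, Green 7, Yellow 6, Pink 11. Teal eliminated.
Round 2: Orange 12, Purple 7, Green 7, Yellow 6, Pink 11. Yellow eliminated.
Round 3: Orange 12, Purple 13, Green 7, Pink 11. Green eliminated.
Round 4: Orange 12, Purple 20, Pink 11. Pink eliminated.
Round 5: Orange 17, Purple 26. Purple has a majority (≥22).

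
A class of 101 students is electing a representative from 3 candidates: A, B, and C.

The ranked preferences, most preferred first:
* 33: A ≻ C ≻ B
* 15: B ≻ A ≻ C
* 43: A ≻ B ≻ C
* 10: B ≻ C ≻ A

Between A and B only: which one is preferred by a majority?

A is ranked above B on 76 ballots; B above A on 25.

A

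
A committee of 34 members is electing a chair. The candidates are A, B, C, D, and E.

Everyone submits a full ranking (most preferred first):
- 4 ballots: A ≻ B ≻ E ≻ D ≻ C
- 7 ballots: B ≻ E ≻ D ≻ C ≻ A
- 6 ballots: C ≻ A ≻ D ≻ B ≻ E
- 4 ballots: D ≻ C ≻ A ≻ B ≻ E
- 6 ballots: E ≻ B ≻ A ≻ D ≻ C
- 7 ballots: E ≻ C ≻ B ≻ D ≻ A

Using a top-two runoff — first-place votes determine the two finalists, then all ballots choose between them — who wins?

Round 1 first-place votes: A 4, B 7, C 6, D 4, E 13. E and B advance.
Runoff: E is ranked above B on 13 ballots, B above E on 21.

B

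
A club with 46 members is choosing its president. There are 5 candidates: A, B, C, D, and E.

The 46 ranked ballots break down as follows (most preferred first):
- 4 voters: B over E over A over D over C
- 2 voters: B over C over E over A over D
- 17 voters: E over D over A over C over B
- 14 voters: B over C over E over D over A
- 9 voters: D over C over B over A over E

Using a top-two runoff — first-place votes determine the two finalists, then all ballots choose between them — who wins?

B

Round 1 first-place votes: A 0, B 20, C 0, D 9, E 17. B and E advance.
Runoff: B is ranked above E on 29 ballots, E above B on 17.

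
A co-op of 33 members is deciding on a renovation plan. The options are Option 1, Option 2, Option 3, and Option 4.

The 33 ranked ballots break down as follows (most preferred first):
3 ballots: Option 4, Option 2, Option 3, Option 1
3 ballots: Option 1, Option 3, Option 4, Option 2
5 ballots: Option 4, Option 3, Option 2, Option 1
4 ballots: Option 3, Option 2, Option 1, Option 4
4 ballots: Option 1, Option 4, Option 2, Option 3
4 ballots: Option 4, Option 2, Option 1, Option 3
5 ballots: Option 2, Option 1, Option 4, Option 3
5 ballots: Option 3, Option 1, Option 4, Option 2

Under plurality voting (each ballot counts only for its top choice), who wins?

First-place votes: Option 1 7, Option 2 5, Option 3 9, Option 4 12.

Option 4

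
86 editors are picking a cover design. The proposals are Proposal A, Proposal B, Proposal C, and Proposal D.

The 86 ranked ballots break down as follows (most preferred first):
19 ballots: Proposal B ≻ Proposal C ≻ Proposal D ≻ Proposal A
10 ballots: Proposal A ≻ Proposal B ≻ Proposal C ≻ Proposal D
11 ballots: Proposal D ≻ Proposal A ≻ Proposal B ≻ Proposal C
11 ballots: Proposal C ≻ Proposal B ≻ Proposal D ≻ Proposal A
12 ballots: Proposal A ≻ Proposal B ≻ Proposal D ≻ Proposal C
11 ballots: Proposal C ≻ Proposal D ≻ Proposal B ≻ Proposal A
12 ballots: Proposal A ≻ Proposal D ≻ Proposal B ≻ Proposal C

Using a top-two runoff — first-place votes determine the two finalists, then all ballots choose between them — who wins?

Round 1 first-place votes: Proposal A 34, Proposal B 19, Proposal C 22, Proposal D 11. Proposal A and Proposal C advance.
Runoff: Proposal A is ranked above Proposal C on 45 ballots, Proposal C above Proposal A on 41.

Proposal A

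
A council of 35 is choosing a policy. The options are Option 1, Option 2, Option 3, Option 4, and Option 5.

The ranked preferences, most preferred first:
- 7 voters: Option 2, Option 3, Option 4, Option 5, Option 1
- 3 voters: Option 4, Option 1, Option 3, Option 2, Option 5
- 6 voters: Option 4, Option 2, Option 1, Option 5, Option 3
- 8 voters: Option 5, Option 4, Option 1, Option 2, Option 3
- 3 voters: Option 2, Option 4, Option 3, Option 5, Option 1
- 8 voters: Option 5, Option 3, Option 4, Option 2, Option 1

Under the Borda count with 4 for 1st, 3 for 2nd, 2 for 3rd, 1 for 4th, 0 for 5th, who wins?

Option 1: 7×0 + 3×3 + 6×2 + 8×2 + 3×0 + 8×0 = 37
Option 2: 7×4 + 3×1 + 6×3 + 8×1 + 3×4 + 8×1 = 77
Option 3: 7×3 + 3×2 + 6×0 + 8×0 + 3×2 + 8×3 = 57
Option 4: 7×2 + 3×4 + 6×4 + 8×3 + 3×3 + 8×2 = 99
Option 5: 7×1 + 3×0 + 6×1 + 8×4 + 3×1 + 8×4 = 80

Option 4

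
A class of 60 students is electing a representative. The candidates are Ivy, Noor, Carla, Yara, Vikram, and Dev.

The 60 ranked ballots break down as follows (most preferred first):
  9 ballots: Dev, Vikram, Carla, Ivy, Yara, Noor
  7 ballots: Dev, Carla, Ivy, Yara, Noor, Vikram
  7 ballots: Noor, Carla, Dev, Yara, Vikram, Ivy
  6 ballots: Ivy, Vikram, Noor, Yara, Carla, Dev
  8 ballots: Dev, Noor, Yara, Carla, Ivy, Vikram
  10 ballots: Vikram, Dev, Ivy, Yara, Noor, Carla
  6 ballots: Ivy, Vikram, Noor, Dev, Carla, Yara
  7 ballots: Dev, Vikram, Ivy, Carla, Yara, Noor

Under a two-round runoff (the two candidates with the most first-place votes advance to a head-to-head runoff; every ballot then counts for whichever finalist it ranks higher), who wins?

Dev

Round 1 first-place votes: Ivy 12, Noor 7, Carla 0, Yara 0, Vikram 10, Dev 31. Dev and Ivy advance.
Runoff: Dev is ranked above Ivy on 48 ballots, Ivy above Dev on 12.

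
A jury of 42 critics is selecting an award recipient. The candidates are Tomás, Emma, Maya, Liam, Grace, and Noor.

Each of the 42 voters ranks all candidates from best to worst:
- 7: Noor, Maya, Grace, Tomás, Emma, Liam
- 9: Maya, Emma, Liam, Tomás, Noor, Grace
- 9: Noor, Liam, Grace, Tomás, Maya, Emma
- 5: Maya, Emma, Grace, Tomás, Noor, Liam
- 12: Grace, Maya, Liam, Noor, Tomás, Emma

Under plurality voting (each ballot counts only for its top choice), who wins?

Noor

First-place votes: Tomás 0, Emma 0, Maya 14, Liam 0, Grace 12, Noor 16.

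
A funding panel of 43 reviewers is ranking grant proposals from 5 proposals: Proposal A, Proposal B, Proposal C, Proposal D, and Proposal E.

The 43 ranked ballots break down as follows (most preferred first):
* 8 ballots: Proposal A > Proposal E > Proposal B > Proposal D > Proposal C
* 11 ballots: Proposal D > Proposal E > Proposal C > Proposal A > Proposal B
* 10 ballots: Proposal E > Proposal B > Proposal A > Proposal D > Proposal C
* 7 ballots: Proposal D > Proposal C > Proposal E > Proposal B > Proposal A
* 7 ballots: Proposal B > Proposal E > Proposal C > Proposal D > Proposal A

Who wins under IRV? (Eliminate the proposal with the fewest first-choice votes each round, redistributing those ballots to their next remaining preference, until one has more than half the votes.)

Round 1: Proposal A 8, Proposal B 7, Proposal C 0, Proposal D 18, Proposal E 10. Proposal C eliminated.
Round 2: Proposal A 8, Proposal B 7, Proposal D 18, Proposal E 10. Proposal B eliminated.
Round 3: Proposal A 8, Proposal D 18, Proposal E 17. Proposal A eliminated.
Round 4: Proposal D 18, Proposal E 25. Proposal E has a majority (≥22).

Proposal E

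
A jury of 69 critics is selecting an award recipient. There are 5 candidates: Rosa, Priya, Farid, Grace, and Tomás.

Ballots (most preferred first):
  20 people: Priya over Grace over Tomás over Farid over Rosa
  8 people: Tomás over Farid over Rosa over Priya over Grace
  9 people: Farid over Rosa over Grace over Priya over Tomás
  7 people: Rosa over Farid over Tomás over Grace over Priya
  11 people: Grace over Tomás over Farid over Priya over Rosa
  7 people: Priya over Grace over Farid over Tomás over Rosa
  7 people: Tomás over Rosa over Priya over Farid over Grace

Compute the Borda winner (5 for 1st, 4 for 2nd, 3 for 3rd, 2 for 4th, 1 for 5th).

Tomás

Rosa: 20×1 + 8×3 + 9×4 + 7×5 + 11×1 + 7×1 + 7×4 = 161
Priya: 20×5 + 8×2 + 9×2 + 7×1 + 11×2 + 7×5 + 7×3 = 219
Farid: 20×2 + 8×4 + 9×5 + 7×4 + 11×3 + 7×3 + 7×2 = 213
Grace: 20×4 + 8×1 + 9×3 + 7×2 + 11×5 + 7×4 + 7×1 = 219
Tomás: 20×3 + 8×5 + 9×1 + 7×3 + 11×4 + 7×2 + 7×5 = 223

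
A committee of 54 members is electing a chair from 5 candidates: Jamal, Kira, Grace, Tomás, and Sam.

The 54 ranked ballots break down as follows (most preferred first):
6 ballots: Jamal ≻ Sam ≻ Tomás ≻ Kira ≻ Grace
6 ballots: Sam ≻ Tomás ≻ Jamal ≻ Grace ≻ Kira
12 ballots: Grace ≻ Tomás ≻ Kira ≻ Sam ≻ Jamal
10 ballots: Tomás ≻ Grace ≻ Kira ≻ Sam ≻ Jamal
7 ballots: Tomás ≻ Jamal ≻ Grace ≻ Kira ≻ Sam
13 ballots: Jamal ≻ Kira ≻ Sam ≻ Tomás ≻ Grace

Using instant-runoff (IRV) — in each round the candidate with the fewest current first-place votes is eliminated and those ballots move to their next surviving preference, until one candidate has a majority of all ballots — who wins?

Tomás

Round 1: Jamal 19, Kira 0, Grace 12, Tomás 17, Sam 6. Kira eliminated.
Round 2: Jamal 19, Grace 12, Tomás 17, Sam 6. Sam eliminated.
Round 3: Jamal 19, Grace 12, Tomás 23. Grace eliminated.
Round 4: Jamal 19, Tomás 35. Tomás has a majority (≥28).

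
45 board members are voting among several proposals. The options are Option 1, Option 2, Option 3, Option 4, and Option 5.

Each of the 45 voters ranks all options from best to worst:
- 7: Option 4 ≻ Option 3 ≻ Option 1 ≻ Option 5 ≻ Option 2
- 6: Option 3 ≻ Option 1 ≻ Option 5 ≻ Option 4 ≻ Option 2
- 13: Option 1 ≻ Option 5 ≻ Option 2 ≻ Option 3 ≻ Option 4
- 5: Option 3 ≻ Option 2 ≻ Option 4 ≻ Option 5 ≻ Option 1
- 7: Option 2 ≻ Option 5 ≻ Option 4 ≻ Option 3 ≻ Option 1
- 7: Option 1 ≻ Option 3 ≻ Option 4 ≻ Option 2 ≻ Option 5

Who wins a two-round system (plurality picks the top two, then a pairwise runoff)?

Round 1 first-place votes: Option 1 20, Option 2 7, Option 3 11, Option 4 7, Option 5 0. Option 1 and Option 3 advance.
Runoff: Option 1 is ranked above Option 3 on 20 ballots, Option 3 above Option 1 on 25.

Option 3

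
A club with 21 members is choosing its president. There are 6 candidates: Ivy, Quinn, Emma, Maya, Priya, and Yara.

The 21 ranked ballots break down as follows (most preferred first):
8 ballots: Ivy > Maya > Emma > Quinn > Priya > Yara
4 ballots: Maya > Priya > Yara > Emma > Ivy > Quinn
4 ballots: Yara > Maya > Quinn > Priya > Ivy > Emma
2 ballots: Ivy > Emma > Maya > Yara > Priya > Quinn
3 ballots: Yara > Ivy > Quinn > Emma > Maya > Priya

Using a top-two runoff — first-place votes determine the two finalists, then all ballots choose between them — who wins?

Round 1 first-place votes: Ivy 10, Quinn 0, Emma 0, Maya 4, Priya 0, Yara 7. Ivy and Yara advance.
Runoff: Ivy is ranked above Yara on 10 ballots, Yara above Ivy on 11.

Yara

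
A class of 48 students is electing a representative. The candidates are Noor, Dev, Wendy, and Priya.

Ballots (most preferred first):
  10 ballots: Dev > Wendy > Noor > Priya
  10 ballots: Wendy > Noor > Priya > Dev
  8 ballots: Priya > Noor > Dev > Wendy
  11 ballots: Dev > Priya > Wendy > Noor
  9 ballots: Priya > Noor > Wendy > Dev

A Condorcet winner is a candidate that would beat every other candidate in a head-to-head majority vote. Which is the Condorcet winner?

Priya

Priya vs Noor: 28–20
Priya vs Dev: 27–21
Priya vs Wendy: 28–20
Priya beats every other candidate.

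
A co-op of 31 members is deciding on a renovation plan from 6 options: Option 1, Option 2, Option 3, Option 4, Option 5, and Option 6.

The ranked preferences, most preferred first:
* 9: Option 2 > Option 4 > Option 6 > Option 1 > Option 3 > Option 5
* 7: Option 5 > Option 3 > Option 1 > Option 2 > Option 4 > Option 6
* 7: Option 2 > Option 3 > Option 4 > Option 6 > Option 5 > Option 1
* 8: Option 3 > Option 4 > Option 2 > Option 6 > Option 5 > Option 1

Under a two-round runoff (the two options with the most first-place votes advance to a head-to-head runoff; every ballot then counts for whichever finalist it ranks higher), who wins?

Round 1 first-place votes: Option 1 0, Option 2 16, Option 3 8, Option 4 0, Option 5 7, Option 6 0. Option 2 and Option 3 advance.
Runoff: Option 2 is ranked above Option 3 on 16 ballots, Option 3 above Option 2 on 15.

Option 2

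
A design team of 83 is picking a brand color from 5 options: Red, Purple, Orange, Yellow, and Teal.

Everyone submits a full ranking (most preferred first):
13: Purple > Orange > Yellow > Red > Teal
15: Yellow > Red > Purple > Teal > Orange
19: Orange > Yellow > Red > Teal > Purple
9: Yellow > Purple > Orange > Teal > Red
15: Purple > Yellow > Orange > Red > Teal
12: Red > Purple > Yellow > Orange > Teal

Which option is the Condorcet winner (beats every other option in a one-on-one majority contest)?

Yellow

Yellow vs Red: 71–12
Yellow vs Purple: 43–40
Yellow vs Orange: 51–32
Yellow vs Teal: 83–0
Yellow beats every other option.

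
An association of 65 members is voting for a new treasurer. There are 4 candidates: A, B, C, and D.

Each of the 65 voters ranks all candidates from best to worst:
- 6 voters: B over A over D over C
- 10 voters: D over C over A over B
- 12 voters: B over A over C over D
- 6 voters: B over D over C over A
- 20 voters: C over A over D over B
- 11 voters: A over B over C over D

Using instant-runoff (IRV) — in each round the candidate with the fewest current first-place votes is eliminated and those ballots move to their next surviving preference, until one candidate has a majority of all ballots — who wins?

B

Round 1: A 11, B 24, C 20, D 10. D eliminated.
Round 2: A 11, B 24, C 30. A eliminated.
Round 3: B 35, C 30. B has a majority (≥33).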